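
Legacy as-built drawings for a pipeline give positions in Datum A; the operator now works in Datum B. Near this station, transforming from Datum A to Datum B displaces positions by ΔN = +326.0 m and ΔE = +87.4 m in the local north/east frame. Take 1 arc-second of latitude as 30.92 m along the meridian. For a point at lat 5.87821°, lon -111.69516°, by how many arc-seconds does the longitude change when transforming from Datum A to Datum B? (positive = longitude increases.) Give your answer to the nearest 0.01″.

Δλ = 2.84″

At latitude 5.87821°, cos φ = 0.994742.
1″ of longitude at this latitude = 30.92 × cos φ = 30.7574 m, so Δλ = 87.4 / 30.7574 = 2.842″.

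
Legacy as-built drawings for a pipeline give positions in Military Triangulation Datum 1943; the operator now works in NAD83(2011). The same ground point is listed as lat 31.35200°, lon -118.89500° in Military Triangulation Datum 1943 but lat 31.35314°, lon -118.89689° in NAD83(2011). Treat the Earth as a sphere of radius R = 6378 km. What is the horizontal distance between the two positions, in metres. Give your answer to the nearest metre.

Δφ = 31.35314° − 31.35200° = +0.00114°; Δλ = -118.89689° − -118.89500° = -0.00189°.
1° along a meridian = πR/180 = 111317 m.
ΔN = Δφ × 111317 = 126.9 m; ΔE = Δλ × 111317 × cos(31.35200°) = -0.00189 × 111317 × 0.853987 = -179.7 m.
Distance = √(ΔE² + ΔN²) = √((-179.7)² + 126.9²) = 220.0 m.

220 m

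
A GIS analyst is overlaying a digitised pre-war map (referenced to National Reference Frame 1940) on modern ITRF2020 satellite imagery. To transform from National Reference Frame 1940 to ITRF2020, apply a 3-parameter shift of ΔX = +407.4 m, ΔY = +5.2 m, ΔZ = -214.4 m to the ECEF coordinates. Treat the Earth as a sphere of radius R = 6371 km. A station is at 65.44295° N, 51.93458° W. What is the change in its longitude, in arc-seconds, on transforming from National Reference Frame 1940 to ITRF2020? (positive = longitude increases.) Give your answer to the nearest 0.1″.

Δλ = 25.2″

sin φ = 0.909548, cos φ = 0.415599, sin λ = -0.787307, cos λ = 0.616561.
East component: ΔE = −sin λ·ΔX + cos λ·ΔY = −(-0.787307)(407.4) + (0.616561)(5.2) = 323.96 m.
1° of latitude spans πR/180 = 111195 m; at latitude φ, 1° of longitude spans that × cos φ = 46212.5 m, so Δλ = 323.96 / 46212.5 × 3600 = 25.236″.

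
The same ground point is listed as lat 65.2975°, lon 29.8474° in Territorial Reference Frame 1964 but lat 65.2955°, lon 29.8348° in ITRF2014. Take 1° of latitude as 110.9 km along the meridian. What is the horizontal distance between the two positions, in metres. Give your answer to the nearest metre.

625 m

Δφ = 65.2955° − 65.2975° = -0.0020°; Δλ = 29.8348° − 29.8474° = -0.0126°.
ΔN = Δφ × 110900 = -221.8 m; ΔE = Δλ × 110900 × cos(65.2975°) = -0.0126 × 110900 × 0.417907 = -584.0 m.
Distance = √(ΔE² + ΔN²) = √((-584.0)² + (-221.8)²) = 624.7 m.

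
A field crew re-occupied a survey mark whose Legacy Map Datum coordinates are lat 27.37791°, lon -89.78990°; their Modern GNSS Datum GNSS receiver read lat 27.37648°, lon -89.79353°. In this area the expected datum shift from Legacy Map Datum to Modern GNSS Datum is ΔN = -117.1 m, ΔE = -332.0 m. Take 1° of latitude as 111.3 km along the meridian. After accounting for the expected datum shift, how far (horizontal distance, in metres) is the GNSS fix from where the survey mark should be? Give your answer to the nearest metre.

50 m

Observed coordinate differences: Δφ = -0.00143°, Δλ = -0.00363°.
Converting to metres (1° lat = 111300 m, cos φ = 0.887993): observed ΔN = -159.2 m, observed ΔE = -358.8 m.
Subtracting the expected shift leaves a residual of -159.2 − (-117.1) = -42.1 m north and -358.8 − (-332.0) = -26.8 m east.
Residual distance = √((-42.1)² + (-26.8)²) = 49.9 m.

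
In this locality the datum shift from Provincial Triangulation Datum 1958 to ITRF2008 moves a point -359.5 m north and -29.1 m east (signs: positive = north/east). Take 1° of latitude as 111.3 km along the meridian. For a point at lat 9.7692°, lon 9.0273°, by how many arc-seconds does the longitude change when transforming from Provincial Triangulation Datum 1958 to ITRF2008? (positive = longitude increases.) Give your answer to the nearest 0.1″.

At latitude 9.7692°, cos φ = 0.985499.
1° of longitude at this latitude = 111.3 × cos φ = 109.69 km, so Δλ = -29.1 / 109686.1 = -0.0002653° = -0.955″.

Δλ = -1.0″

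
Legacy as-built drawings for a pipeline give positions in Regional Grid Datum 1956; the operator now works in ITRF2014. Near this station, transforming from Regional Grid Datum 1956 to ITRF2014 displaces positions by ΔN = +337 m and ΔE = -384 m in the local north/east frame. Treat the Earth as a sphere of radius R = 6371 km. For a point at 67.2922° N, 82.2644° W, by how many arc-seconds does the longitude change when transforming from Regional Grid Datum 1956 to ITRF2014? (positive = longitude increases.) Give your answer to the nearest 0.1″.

Δλ = -32.2″

At latitude 67.2922°, cos φ = 0.386032.
One radian of longitude at latitude φ spans R cos φ, so Δλ = ΔE / (R cos φ) = -384.0 / (6371000 × 0.386032) = -1.5614e-04 rad = -32.205″.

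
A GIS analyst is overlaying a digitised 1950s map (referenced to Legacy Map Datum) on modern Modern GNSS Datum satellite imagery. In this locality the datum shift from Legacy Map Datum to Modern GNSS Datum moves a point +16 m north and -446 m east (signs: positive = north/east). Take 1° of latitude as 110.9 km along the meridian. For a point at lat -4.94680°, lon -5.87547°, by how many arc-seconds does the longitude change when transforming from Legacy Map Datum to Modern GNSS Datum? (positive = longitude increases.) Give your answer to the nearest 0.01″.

Δλ = -14.53″

At latitude -4.94680°, cos φ = 0.996275.
1° of longitude at this latitude = 110.9 × cos φ = 110.49 km, so Δλ = -446.0 / 110486.9 = -0.0040367° = -14.532″.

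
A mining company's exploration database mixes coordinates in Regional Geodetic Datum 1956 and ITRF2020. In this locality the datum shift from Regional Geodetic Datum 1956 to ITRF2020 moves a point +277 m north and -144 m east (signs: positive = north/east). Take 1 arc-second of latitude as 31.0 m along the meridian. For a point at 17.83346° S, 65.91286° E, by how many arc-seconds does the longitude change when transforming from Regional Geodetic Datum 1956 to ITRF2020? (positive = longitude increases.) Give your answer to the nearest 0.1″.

Δλ = -4.9″

At latitude -17.83346°, cos φ = 0.951951.
1″ of longitude at this latitude = 31.00 × cos φ = 29.5105 m, so Δλ = -144.0 / 29.5105 = -4.880″.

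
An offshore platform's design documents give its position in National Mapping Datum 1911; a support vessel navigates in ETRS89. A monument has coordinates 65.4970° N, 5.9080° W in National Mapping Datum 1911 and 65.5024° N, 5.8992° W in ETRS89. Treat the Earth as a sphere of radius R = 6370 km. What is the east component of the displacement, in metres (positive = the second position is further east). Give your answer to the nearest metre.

ΔE = 406 m

Δφ = 65.5024° − 65.4970° = +0.0054°; Δλ = -5.8992° − -5.9080° = +0.0088°.
1° along a meridian = πR/180 = 111177 m.
ΔN = Δφ × 111177 = 600.4 m; ΔE = Δλ × 111177 × cos(65.4970°) = +0.0088 × 111177 × 0.414741 = 405.8 m.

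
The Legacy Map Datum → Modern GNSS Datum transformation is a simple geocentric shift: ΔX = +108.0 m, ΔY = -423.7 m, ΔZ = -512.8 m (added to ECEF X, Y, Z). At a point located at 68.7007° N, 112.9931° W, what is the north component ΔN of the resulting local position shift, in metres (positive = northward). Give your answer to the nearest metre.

ΔN = -510 m

At φ = 68.7007°, λ = -112.9931°: sin φ = 0.931696, cos φ = 0.363240, sin λ = -0.920552, cos λ = -0.390620.
ΔN = −sin φ cos λ·ΔX − sin φ sin λ·ΔY + cos φ·ΔZ = −(0.931696)(-0.390620)(108.0) − (0.931696)(-0.920552)(-423.7) + (0.363240)(-512.8) = -510.36 m.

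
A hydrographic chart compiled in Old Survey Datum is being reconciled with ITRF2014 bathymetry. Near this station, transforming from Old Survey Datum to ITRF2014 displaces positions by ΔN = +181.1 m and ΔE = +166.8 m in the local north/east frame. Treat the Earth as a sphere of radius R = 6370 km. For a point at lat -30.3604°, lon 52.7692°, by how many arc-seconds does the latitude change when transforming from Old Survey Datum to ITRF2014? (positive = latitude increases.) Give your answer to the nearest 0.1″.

On a sphere of radius R, 1 rad of latitude = R, so Δφ = ΔN / R = 181.1 / 6370000 = 2.8430e-05 rad = 5.864″.

Δφ = 5.9″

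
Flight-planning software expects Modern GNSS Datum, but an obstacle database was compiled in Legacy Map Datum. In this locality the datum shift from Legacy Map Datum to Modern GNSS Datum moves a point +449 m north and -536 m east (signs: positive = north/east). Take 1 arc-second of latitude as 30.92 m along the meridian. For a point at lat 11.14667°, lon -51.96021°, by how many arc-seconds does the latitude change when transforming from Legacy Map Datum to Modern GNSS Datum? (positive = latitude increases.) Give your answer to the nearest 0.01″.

1″ of latitude = 30.92 m, so Δφ = 449.0 / 30.92 = 14.521″.

Δφ = 14.52″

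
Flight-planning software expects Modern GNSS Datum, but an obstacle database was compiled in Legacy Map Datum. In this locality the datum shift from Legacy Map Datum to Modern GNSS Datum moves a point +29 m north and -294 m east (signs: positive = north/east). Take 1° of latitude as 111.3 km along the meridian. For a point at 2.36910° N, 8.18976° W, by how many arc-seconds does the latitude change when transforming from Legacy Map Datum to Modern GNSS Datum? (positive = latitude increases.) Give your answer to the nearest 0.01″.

Δφ = 0.94″

1° of latitude = 111.3 km, so Δφ = 29.0 / 111300 = 0.0002606° = 0.938″.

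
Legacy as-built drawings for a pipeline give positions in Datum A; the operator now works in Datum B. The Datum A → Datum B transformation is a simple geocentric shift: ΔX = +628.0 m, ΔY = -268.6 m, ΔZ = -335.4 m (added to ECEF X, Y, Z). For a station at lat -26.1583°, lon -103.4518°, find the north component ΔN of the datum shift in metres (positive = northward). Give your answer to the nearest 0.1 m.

ΔN = -250.3 m

At φ = -26.1583°, λ = -103.4518°: sin φ = -0.440853, cos φ = 0.897579, sin λ = -0.972566, cos λ = -0.232627.
ΔN = −sin φ cos λ·ΔX − sin φ sin λ·ΔY + cos φ·ΔZ = −(-0.440853)(-0.232627)(628.0) − (-0.440853)(-0.972566)(-268.6) + (0.897579)(-335.4) = -250.29 m.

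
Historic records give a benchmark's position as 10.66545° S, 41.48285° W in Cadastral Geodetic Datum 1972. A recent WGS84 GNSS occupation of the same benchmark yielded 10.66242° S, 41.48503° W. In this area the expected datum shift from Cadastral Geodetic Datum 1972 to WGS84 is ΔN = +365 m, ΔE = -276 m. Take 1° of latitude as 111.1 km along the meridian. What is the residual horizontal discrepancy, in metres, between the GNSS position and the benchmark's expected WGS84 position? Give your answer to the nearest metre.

47 m

Observed coordinate differences: Δφ = +0.00303°, Δλ = -0.00218°.
Converting to metres (1° lat = 111100 m, cos φ = 0.982725): observed ΔN = 336.6 m, observed ΔE = -238.0 m.
Subtracting the expected shift leaves a residual of 336.6 − (365) = -28.4 m north and -238.0 − (-276) = 38.0 m east.
Residual distance = √((-28.4)² + 38.0²) = 47.4 m.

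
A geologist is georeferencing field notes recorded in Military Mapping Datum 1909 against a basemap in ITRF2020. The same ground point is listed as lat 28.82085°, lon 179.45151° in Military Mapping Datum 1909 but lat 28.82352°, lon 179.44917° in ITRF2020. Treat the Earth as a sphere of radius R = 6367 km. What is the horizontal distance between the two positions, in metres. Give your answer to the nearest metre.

Δφ = 28.82352° − 28.82085° = +0.00267°; Δλ = 179.44917° − 179.45151° = -0.00234°.
1° along a meridian = πR/180 = 111125 m.
ΔN = Δφ × 111125 = 296.7 m; ΔE = Δλ × 111125 × cos(28.82085°) = -0.00234 × 111125 × 0.876131 = -227.8 m.
Distance = √(ΔE² + ΔN²) = √((-227.8)² + 296.7²) = 374.1 m.

374 m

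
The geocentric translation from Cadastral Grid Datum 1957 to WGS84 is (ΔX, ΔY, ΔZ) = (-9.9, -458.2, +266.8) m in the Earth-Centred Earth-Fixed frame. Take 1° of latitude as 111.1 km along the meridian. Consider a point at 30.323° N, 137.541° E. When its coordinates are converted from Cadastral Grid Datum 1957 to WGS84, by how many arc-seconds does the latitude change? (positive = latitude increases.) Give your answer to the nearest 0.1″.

Δφ = 12.4″

sin φ = 0.504874, cos φ = 0.863193, sin λ = 0.675062, cos λ = -0.737761.
North component: ΔN = −sin φ cos λ·ΔX − sin φ sin λ·ΔY + cos φ·ΔZ = −(0.504874)(-0.737761)(-9.9) − (0.504874)(0.675062)(-458.2) + (0.863193)(266.8) = 382.78 m.
1° of latitude spans 111100 m, so Δφ = 382.78 / 111100 × 3600 = 12.403″.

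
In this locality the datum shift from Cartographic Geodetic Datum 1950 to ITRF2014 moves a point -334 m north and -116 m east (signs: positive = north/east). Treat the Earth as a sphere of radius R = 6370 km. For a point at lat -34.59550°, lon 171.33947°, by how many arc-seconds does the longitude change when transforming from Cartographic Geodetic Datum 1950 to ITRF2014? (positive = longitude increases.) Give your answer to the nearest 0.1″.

Δλ = -4.6″

At latitude -34.59550°, cos φ = 0.823181.
One radian of longitude at latitude φ spans R cos φ, so Δλ = ΔE / (R cos φ) = -116.0 / (6370000 × 0.823181) = -2.2122e-05 rad = -4.563″.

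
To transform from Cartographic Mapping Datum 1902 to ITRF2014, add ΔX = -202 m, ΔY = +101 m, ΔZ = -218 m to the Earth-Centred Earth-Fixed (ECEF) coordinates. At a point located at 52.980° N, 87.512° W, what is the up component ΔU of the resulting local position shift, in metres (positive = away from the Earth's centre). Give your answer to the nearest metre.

ΔU = -240 m

At φ = 52.980°, λ = -87.512°: sin φ = 0.798425, cos φ = 0.602094, sin λ = -0.999057, cos λ = 0.043410.
ΔU = cos φ cos λ·ΔX + cos φ sin λ·ΔY + sin φ·ΔZ = (0.602094)(0.043410)(-202) + (0.602094)(-0.999057)(101) + (0.798425)(-218) = -240.09 m.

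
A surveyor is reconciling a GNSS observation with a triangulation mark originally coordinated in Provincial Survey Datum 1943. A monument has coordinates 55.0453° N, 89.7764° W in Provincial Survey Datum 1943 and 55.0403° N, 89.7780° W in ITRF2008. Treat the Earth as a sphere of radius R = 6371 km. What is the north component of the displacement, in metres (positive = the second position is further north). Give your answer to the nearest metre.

ΔN = -556 m

Δφ = 55.0403° − 55.0453° = -0.0050°; Δλ = -89.7780° − -89.7764° = -0.0016°.
1° along a meridian = πR/180 = 111195 m.
ΔN = Δφ × 111195 = -556.0 m; ΔE = Δλ × 111195 × cos(55.0453°) = -0.0016 × 111195 × 0.572929 = -101.9 m.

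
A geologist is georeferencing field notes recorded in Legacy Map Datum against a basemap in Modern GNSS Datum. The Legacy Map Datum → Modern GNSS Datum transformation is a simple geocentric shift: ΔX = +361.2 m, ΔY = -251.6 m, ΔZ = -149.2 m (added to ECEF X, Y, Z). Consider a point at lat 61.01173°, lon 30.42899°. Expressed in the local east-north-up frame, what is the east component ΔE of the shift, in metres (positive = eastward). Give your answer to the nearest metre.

ΔE = -400 m

The local east axis at (φ, λ) is (−sin λ, cos λ, 0), so ΔE = −sin(30.42899°)·361.2 + cos(30.42899°)·(-251.6) = -399.88 m.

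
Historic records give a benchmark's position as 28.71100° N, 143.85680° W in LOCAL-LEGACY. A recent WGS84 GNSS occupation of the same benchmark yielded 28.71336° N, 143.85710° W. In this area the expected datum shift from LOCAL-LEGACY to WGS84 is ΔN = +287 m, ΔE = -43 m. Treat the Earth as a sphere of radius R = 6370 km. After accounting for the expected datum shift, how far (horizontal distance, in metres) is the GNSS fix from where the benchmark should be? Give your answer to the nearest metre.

Observed coordinate differences: Δφ = +0.00236°, Δλ = -0.00030°.
Converting to metres (1° lat = 111177 m, cos φ = 0.877054): observed ΔN = 262.4 m, observed ΔE = -29.3 m.
Subtracting the expected shift leaves a residual of 262.4 − (287) = -24.6 m north and -29.3 − (-43) = 13.7 m east.
Residual distance = √((-24.6)² + 13.7²) = 28.2 m.

28 m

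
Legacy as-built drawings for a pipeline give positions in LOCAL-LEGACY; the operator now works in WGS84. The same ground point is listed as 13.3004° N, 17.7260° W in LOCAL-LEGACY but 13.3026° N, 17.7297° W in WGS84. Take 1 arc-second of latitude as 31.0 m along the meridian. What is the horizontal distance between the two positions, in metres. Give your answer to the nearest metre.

471 m

Δφ = 13.3026° − 13.3004° = +0.0022°; Δλ = -17.7297° − -17.7260° = -0.0037°.
1° of latitude = 3600 × 31.00 = 111600 m.
ΔN = Δφ × 111600 = 245.5 m; ΔE = Δλ × 111600 × cos(13.3004°) = -0.0037 × 111600 × 0.973177 = -401.8 m.
Distance = √(ΔE² + ΔN²) = √((-401.8)² + 245.5²) = 470.9 m.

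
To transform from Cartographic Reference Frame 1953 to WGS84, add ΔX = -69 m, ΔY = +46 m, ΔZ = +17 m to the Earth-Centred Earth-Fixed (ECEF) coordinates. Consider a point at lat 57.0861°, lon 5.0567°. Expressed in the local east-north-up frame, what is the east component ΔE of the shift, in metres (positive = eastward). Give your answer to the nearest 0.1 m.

ΔE = 51.9 m

At φ = 57.0861°, λ = 5.0567°: sin φ = 0.839488, cos φ = 0.543378, sin λ = 0.088142, cos λ = 0.996108.
ΔE = −sin λ·ΔX + cos λ·ΔY = −(0.088142)·(-69) + (0.996108)·(46) = 51.90 m.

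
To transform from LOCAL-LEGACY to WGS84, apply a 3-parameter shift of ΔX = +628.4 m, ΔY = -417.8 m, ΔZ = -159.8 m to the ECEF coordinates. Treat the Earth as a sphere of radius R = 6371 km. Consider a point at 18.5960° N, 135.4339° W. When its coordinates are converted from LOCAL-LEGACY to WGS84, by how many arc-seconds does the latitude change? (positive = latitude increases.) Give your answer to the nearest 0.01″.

Δφ = -3.31″

sin φ = 0.318893, cos φ = 0.947791, sin λ = -0.701732, cos λ = -0.712441.
North component: ΔN = −sin φ cos λ·ΔX − sin φ sin λ·ΔY + cos φ·ΔZ = −(0.318893)(-0.712441)(628.4) − (0.318893)(-0.701732)(-417.8) + (0.947791)(-159.8) = -102.18 m.
1° of latitude spans πR/180 = 111195 m, so Δφ = -102.18 / 111195 × 3600 = -3.308″.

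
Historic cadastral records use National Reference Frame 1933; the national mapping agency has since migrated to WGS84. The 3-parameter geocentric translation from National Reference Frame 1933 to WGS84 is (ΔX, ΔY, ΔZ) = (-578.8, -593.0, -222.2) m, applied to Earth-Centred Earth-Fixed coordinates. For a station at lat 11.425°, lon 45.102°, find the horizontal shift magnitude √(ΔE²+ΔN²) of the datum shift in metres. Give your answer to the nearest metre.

54 m

At φ = 11.425°, λ = 45.102°: sin φ = 0.198085, cos φ = 0.980185, sin λ = 0.708364, cos λ = 0.705847.
ΔE = −sin λ·ΔX + cos λ·ΔY = −(0.708364)·(-578.8) + (0.705847)·(-593.0) = -8.57 m.
ΔN = −sin φ cos λ·ΔX − sin φ sin λ·ΔY + cos φ·ΔZ = −(0.198085)(0.705847)(-578.8) − (0.198085)(0.708364)(-593.0) + (0.980185)(-222.2) = -53.66 m.
Horizontal magnitude = √(ΔE² + ΔN²) = √((-8.57)² + (-53.66)²) = 54.34 m.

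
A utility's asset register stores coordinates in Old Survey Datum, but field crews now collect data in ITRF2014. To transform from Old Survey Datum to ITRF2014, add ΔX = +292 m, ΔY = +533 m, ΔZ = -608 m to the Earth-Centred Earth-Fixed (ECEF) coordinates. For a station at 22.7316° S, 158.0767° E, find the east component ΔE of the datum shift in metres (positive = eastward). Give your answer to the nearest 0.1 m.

ΔE = -603.5 m

The local east axis at (φ, λ) is (−sin λ, cos λ, 0), so ΔE = −sin(158.0767°)·292 + cos(158.0767°)·533 = -603.48 m.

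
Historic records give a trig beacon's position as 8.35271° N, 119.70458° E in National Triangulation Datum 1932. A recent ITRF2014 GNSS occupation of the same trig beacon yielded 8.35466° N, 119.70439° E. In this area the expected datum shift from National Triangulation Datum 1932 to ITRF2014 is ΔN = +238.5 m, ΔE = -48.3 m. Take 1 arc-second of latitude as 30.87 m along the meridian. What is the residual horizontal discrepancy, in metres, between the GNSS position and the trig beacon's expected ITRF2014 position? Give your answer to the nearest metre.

Observed coordinate differences: Δφ = +0.00195°, Δλ = -0.00019°.
Converting to metres (1° lat = 111132 m, cos φ = 0.989393): observed ΔN = 216.7 m, observed ΔE = -20.9 m.
Subtracting the expected shift leaves a residual of 216.7 − (238.5) = -21.8 m north and -20.9 − (-48.3) = 27.4 m east.
Residual distance = √((-21.8)² + 27.4²) = 35.0 m.

35 m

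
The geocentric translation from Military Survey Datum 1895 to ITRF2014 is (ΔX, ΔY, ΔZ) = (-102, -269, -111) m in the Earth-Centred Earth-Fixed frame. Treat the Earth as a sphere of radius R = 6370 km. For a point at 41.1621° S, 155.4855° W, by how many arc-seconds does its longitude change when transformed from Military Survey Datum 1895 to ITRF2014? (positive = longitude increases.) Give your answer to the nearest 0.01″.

Δλ = 8.71″

sin φ = -0.658192, cos φ = 0.752850, sin λ = -0.414924, cos λ = -0.909856.
East component: ΔE = −sin λ·ΔX + cos λ·ΔY = −(-0.414924)(-102) + (-0.909856)(-269) = 202.43 m.
1° of latitude spans πR/180 = 111177 m; at latitude φ, 1° of longitude spans that × cos φ = 83700.0 m, so Δλ = 202.43 / 83700.0 × 3600 = 8.707″.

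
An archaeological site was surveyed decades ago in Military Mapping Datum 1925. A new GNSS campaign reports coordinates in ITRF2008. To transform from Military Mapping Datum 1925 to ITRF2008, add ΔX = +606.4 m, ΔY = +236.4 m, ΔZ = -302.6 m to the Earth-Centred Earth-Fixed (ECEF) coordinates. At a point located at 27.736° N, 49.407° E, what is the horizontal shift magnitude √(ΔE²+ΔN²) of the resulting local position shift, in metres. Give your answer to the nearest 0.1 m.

The local east axis at (φ, λ) is (−sin λ, cos λ, 0), so ΔE = −sin(49.407°)·606.4 + cos(49.407°)·236.4 = -306.65 m.
The local north axis is (−sin φ cos λ, −sin φ sin λ, cos φ), giving ΔN = -183.634 − 83.544 − 267.832 = -535.01 m.
Horizontal magnitude = √(ΔE² + ΔN²) = √((-306.65)² + (-535.01)²) = 616.66 m.

616.7 m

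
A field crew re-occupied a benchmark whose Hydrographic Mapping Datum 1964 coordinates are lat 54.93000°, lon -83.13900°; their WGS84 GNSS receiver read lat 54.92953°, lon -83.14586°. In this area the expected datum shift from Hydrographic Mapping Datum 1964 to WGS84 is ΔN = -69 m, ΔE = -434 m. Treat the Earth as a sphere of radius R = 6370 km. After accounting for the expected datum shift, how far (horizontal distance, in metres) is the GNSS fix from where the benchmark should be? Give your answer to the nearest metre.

Observed coordinate differences: Δφ = -0.00047°, Δλ = -0.00686°.
Converting to metres (1° lat = 111177 m, cos φ = 0.574577): observed ΔN = -52.3 m, observed ΔE = -438.2 m.
Subtracting the expected shift leaves a residual of -52.3 − (-69) = 16.7 m north and -438.2 − (-434) = -4.2 m east.
Residual distance = √(16.7² + (-4.2)²) = 17.3 m.

17 m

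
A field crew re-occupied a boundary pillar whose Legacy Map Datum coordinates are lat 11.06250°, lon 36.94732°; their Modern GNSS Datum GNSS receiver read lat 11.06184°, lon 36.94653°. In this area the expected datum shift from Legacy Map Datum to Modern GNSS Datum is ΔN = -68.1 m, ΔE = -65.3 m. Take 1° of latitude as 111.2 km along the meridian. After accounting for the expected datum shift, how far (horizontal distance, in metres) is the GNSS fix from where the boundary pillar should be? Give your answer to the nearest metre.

22 m

Observed coordinate differences: Δφ = -0.00066°, Δλ = -0.00079°.
Converting to metres (1° lat = 111200 m, cos φ = 0.981418): observed ΔN = -73.4 m, observed ΔE = -86.2 m.
Subtracting the expected shift leaves a residual of -73.4 − (-68.1) = -5.3 m north and -86.2 − (-65.3) = -20.9 m east.
Residual distance = √((-5.3)² + (-20.9)²) = 21.6 m.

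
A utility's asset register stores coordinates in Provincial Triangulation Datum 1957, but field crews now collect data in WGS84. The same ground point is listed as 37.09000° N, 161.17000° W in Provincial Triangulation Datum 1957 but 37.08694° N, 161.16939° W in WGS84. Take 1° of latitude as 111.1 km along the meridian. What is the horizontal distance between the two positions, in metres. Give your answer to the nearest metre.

344 m

Δφ = 37.08694° − 37.09000° = -0.00306°; Δλ = -161.16939° − -161.17000° = +0.00061°.
ΔN = Δφ × 111100 = -340.0 m; ΔE = Δλ × 111100 × cos(37.09000°) = +0.00061 × 111100 × 0.797689 = 54.1 m.
Distance = √(ΔE² + ΔN²) = √(54.1² + (-340.0)²) = 344.2 m.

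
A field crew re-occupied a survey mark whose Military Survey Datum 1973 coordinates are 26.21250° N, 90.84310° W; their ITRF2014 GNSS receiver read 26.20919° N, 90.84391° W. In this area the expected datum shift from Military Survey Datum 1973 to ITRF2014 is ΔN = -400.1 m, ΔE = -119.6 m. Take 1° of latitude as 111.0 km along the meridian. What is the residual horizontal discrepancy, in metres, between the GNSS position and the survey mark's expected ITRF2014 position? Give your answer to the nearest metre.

Observed coordinate differences: Δφ = -0.00331°, Δλ = -0.00081°.
Converting to metres (1° lat = 111000 m, cos φ = 0.897162): observed ΔN = -367.4 m, observed ΔE = -80.7 m.
Subtracting the expected shift leaves a residual of -367.4 − (-400.1) = 32.7 m north and -80.7 − (-119.6) = 38.9 m east.
Residual distance = √(32.7² + 38.9²) = 50.8 m.

51 m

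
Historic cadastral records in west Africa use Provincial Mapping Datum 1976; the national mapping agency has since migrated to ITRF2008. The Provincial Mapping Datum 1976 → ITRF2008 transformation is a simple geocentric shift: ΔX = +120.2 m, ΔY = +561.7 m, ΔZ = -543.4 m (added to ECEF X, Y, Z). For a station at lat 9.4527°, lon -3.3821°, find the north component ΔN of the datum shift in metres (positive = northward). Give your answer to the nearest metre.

ΔN = -550 m

At φ = 9.4527°, λ = -3.3821°: sin φ = 0.164233, cos φ = 0.986422, sin λ = -0.058995, cos λ = 0.998258.
ΔN = −sin φ cos λ·ΔX − sin φ sin λ·ΔY + cos φ·ΔZ = −(0.164233)(0.998258)(120.2) − (0.164233)(-0.058995)(561.7) + (0.986422)(-543.4) = -550.29 m.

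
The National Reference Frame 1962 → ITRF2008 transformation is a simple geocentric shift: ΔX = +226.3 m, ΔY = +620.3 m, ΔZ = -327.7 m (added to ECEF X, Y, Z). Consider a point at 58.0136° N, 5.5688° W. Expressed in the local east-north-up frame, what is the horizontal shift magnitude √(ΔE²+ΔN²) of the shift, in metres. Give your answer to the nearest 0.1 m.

712.1 m

The local east axis at (φ, λ) is (−sin λ, cos λ, 0), so ΔE = −sin(-5.5688°)·226.3 + cos(-5.5688°)·620.3 = 639.33 m.
The local north axis is (−sin φ cos λ, −sin φ sin λ, cos φ), giving ΔN = -191.036 + 51.055 − 173.589 = -313.57 m.
Horizontal magnitude = √(ΔE² + ΔN²) = √(639.33² + (-313.57)²) = 712.09 m.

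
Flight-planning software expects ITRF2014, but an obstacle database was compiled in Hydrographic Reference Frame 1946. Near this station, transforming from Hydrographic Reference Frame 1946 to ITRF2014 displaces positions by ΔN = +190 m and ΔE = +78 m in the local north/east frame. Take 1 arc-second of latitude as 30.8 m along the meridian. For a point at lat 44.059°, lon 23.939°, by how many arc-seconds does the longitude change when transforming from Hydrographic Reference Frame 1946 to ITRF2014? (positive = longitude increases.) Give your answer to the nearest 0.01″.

Δλ = 3.52″

At latitude 44.059°, cos φ = 0.718624.
1″ of longitude at this latitude = 30.80 × cos φ = 22.1336 m, so Δλ = 78.0 / 22.1336 = 3.524″.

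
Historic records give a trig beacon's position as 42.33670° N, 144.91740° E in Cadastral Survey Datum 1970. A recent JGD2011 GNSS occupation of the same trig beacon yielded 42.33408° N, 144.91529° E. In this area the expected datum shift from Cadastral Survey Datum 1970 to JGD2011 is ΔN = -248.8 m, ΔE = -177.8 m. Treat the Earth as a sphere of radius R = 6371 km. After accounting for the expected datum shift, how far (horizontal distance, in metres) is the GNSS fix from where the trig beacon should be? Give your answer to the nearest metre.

43 m

Observed coordinate differences: Δφ = -0.00262°, Δλ = -0.00211°.
Converting to metres (1° lat = 111195 m, cos φ = 0.739200): observed ΔN = -291.3 m, observed ΔE = -173.4 m.
Subtracting the expected shift leaves a residual of -291.3 − (-248.8) = -42.5 m north and -173.4 − (-177.8) = 4.4 m east.
Residual distance = √((-42.5)² + 4.4²) = 42.8 m.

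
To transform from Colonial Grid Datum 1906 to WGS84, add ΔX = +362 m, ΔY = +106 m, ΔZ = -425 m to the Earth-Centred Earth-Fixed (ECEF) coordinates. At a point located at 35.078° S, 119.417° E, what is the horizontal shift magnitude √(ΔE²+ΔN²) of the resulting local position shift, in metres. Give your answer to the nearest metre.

541 m

At φ = -35.078°, λ = 119.417°: sin φ = -0.574691, cos φ = 0.818370, sin λ = 0.871068, cos λ = -0.491162.
ΔE = −sin λ·ΔX + cos λ·ΔY = −(0.871068)·(362) + (-0.491162)·(106) = -367.39 m.
ΔN = −sin φ cos λ·ΔX − sin φ sin λ·ΔY + cos φ·ΔZ = −(-0.574691)(-0.491162)(362) − (-0.574691)(0.871068)(106) + (0.818370)(-425) = -396.92 m.
Horizontal magnitude = √(ΔE² + ΔN²) = √((-367.39)² + (-396.92)²) = 540.86 m.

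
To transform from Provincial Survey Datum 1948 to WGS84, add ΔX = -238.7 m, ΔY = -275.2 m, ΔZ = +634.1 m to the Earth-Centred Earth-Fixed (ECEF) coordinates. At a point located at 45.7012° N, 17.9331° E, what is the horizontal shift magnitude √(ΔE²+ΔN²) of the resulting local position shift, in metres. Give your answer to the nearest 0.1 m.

692.2 m

The local east axis at (φ, λ) is (−sin λ, cos λ, 0), so ΔE = −sin(17.9331°)·(-238.7) + cos(17.9331°)·(-275.2) = -188.33 m.
The local north axis is (−sin φ cos λ, −sin φ sin λ, cos φ), giving ΔN = 162.539 + 60.646 + 442.856 = 666.04 m.
Horizontal magnitude = √(ΔE² + ΔN²) = √((-188.33)² + 666.04²) = 692.16 m.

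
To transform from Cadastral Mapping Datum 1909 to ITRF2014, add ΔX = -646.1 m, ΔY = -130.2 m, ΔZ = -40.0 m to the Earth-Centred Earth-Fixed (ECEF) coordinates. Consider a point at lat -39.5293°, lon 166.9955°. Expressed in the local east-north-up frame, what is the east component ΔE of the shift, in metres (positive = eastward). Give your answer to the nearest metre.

At φ = -39.5293°, λ = 166.9955°: sin φ = -0.636473, cos φ = 0.771299, sin λ = 0.225028, cos λ = -0.974352.
ΔE = −sin λ·ΔX + cos λ·ΔY = −(0.225028)·(-646.1) + (-0.974352)·(-130.2) = 272.25 m.

ΔE = 272 m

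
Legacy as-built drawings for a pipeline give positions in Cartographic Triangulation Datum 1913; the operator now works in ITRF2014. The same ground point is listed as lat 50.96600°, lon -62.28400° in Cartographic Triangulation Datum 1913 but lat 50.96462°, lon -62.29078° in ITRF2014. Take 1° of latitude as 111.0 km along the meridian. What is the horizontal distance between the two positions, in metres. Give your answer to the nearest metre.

Δφ = 50.96462° − 50.96600° = -0.00138°; Δλ = -62.29078° − -62.28400° = -0.00678°.
ΔN = Δφ × 111000 = -153.2 m; ΔE = Δλ × 111000 × cos(50.96600°) = -0.00678 × 111000 × 0.629781 = -474.0 m.
Distance = √(ΔE² + ΔN²) = √((-474.0)² + (-153.2)²) = 498.1 m.

498 m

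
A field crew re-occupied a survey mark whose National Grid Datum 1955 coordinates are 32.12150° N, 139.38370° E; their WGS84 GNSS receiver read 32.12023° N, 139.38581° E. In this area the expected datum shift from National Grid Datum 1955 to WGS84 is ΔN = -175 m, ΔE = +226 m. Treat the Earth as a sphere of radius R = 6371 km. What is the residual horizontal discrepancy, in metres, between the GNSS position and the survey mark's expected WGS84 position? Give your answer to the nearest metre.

43 m

Observed coordinate differences: Δφ = -0.00127°, Δλ = +0.00211°.
Converting to metres (1° lat = 111195 m, cos φ = 0.846922): observed ΔN = -141.2 m, observed ΔE = 198.7 m.
Subtracting the expected shift leaves a residual of -141.2 − (-175) = 33.8 m north and 198.7 − (226) = -27.3 m east.
Residual distance = √(33.8² + (-27.3)²) = 43.4 m.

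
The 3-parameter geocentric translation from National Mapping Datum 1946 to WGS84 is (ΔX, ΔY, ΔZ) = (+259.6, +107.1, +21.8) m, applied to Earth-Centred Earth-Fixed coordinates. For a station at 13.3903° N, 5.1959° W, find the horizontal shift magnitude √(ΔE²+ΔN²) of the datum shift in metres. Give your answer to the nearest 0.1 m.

The local east axis at (φ, λ) is (−sin λ, cos λ, 0), so ΔE = −sin(-5.1959°)·259.6 + cos(-5.1959°)·107.1 = 130.17 m.
The local north axis is (−sin φ cos λ, −sin φ sin λ, cos φ), giving ΔN = -59.872 + 2.246 + 21.207 = -36.42 m.
Horizontal magnitude = √(ΔE² + ΔN²) = √(130.17² + (-36.42)²) = 135.17 m.

135.2 m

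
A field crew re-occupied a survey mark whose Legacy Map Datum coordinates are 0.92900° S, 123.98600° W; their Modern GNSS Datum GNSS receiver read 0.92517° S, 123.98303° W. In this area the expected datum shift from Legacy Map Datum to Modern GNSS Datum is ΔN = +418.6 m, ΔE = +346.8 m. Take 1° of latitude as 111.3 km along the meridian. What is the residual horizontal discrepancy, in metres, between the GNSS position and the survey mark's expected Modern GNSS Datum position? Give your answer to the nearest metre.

Observed coordinate differences: Δφ = +0.00383°, Δλ = +0.00297°.
Converting to metres (1° lat = 111300 m, cos φ = 0.999869): observed ΔN = 426.3 m, observed ΔE = 330.5 m.
Subtracting the expected shift leaves a residual of 426.3 − (418.6) = 7.7 m north and 330.5 − (346.8) = -16.3 m east.
Residual distance = √(7.7² + (-16.3)²) = 18.0 m.

18 m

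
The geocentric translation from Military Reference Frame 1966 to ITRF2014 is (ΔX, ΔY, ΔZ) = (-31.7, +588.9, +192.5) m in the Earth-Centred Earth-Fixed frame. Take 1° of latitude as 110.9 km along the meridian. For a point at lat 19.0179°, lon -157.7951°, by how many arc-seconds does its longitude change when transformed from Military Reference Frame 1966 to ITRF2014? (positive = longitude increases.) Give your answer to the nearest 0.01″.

sin φ = 0.325864, cos φ = 0.945417, sin λ = -0.377920, cos λ = -0.925838.
East component: ΔE = −sin λ·ΔX + cos λ·ΔY = −(-0.377920)(-31.7) + (-0.925838)(588.9) = -557.21 m.
1° of latitude spans 110900 m; at latitude φ, 1° of longitude spans that × cos φ = 104846.7 m, so Δλ = -557.21 / 104846.7 × 3600 = -19.132″.

Δλ = -19.13″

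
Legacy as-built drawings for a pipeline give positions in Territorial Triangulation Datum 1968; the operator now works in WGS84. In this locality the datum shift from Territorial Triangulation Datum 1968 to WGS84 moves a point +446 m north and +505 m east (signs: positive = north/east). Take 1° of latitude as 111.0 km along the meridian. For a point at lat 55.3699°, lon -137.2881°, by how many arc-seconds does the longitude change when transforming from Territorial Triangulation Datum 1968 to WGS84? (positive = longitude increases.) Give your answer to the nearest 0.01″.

Δλ = 28.82″

At latitude 55.3699°, cos φ = 0.568276.
1° of longitude at this latitude = 111.0 × cos φ = 63.08 km, so Δλ = 505.0 / 63078.6 = 0.0080059° = 28.821″.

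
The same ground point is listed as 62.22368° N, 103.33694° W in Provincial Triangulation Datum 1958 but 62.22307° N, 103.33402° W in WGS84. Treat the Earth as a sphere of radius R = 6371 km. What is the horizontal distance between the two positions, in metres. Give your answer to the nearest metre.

166 m

Δφ = 62.22307° − 62.22368° = -0.00061°; Δλ = -103.33402° − -103.33694° = +0.00292°.
1° along a meridian = πR/180 = 111195 m.
ΔN = Δφ × 111195 = -67.8 m; ΔE = Δλ × 111195 × cos(62.22368°) = +0.00292 × 111195 × 0.466021 = 151.3 m.
Distance = √(ΔE² + ΔN²) = √(151.3² + (-67.8)²) = 165.8 m.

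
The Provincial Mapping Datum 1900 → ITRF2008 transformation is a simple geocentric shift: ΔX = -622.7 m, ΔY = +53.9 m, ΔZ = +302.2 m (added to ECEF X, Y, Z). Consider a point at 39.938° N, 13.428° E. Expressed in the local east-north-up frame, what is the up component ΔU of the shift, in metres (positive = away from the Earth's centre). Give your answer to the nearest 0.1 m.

At φ = 39.938°, λ = 13.428°: sin φ = 0.641958, cos φ = 0.766740, sin λ = 0.232223, cos λ = 0.972663.
ΔU = cos φ cos λ·ΔX + cos φ sin λ·ΔY + sin φ·ΔZ = (0.766740)(0.972663)(-622.7) + (0.766740)(0.232223)(53.9) + (0.641958)(302.2) = -260.80 m.

ΔU = -260.8 m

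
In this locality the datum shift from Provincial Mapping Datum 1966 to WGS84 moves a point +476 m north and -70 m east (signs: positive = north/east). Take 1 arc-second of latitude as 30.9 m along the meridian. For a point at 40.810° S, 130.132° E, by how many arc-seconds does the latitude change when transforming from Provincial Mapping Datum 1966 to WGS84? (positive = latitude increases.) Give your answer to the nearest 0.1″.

Δφ = 15.4″

1″ of latitude = 30.90 m, so Δφ = 476.0 / 30.90 = 15.405″.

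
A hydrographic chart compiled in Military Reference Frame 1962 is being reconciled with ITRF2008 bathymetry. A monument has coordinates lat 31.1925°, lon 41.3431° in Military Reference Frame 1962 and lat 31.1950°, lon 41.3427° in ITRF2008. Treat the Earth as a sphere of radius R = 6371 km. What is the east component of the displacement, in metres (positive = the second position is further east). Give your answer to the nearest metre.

ΔE = -38 m

Δφ = 31.1950° − 31.1925° = +0.0025°; Δλ = 41.3427° − 41.3431° = -0.0004°.
1° along a meridian = πR/180 = 111195 m.
ΔN = Δφ × 111195 = 278.0 m; ΔE = Δλ × 111195 × cos(31.1925°) = -0.0004 × 111195 × 0.855432 = -38.0 m.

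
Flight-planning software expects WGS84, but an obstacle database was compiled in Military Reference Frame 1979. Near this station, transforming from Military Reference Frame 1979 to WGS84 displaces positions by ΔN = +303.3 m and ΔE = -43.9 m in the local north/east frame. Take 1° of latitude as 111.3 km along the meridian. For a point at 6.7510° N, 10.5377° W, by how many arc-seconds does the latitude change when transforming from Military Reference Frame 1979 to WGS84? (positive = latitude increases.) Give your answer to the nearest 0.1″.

Δφ = 9.8″

1° of latitude = 111.3 km, so Δφ = 303.3 / 111300 = 0.0027251° = 9.810″.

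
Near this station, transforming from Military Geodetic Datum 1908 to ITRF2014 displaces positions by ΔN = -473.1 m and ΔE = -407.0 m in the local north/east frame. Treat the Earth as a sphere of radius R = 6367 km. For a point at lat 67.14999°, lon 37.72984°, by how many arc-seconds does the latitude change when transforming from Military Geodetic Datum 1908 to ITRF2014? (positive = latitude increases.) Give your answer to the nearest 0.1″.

On a sphere of radius R, 1 rad of latitude = R, so Δφ = ΔN / R = -473.1 / 6367000 = -7.4305e-05 rad = -15.327″.

Δφ = -15.3″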